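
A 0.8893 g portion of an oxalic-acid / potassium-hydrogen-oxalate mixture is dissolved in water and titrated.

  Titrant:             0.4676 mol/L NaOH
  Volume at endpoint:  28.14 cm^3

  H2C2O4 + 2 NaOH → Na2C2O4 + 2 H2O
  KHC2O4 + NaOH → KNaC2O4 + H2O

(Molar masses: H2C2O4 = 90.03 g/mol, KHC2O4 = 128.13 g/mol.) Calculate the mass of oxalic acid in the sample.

n(NaOH) = 0.02814 × 0.4676 = 0.01316 mol
Let x = n(H2C2O4), y = n(KHC2O4).
Titrant: 2x + 1y = 0.01316;  mass: 90.03x + 128.13y = 0.8893
Solving, x = 4.793 × 10^-3 mol, y = 3.573 × 10^-3 mol
mass of H2C2O4 = 4.793 × 10^-3 × 90.03 = 0.4315 g

0.4315 g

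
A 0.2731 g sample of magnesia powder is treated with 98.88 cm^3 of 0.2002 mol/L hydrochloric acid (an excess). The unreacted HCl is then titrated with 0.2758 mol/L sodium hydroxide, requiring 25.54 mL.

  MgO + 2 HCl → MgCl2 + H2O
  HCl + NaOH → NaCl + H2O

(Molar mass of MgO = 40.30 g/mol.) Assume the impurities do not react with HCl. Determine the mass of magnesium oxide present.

0.2569 g

n(HCl) added = 0.09888 × 0.2002 = 0.01980 mol
n(NaOH) used in back-titration = 0.02554 × 0.2758 = 7.044 × 10^-3 mol
n(HCl) left over = 7.044 × 10^-3 mol (1:1 ratio)
n(HCl) consumed by analyte = 0.01980 − 7.044 × 10^-3 = 0.01275 mol
From the 1:2 ratio, n(MgO) = 1/2 × 0.01275 = 6.376 × 10^-3 mol
mass of MgO = 6.376 × 10^-3 × 40.30 = 0.2569 g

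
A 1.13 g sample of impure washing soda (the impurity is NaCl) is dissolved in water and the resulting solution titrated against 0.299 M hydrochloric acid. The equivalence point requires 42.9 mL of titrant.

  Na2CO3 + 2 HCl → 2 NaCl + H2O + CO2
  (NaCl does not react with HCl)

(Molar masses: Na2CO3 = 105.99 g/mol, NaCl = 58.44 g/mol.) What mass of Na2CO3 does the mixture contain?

0.680 g

n(HCl) = 0.0429 × 0.299 = 0.0128 mol
Let x = n(Na2CO3), y = n(NaCl).
Titrant: 2x = 0.0128;  mass: 105.99x + 58.44y = 1.13
Solving, x = 6.41 × 10^-3 mol, y = 7.70 × 10^-3 mol
mass of Na2CO3 = 6.41 × 10^-3 × 105.99 = 0.680 g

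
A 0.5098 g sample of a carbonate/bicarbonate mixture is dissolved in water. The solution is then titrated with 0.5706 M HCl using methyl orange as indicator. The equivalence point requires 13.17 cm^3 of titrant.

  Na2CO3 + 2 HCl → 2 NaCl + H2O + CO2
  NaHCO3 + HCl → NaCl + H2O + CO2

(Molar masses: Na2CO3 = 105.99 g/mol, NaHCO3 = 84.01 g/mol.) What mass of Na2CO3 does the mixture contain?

0.2076 g

n(HCl) = 0.01317 × 0.5706 = 7.515 × 10^-3 mol
Let x = n(Na2CO3), y = n(NaHCO3).
Titrant: 2x + 1y = 7.515 × 10^-3;  mass: 105.99x + 84.01y = 0.5098
Solving, x = 1.959 × 10^-3 mol, y = 3.597 × 10^-3 mol
mass of Na2CO3 = 1.959 × 10^-3 × 105.99 = 0.2076 g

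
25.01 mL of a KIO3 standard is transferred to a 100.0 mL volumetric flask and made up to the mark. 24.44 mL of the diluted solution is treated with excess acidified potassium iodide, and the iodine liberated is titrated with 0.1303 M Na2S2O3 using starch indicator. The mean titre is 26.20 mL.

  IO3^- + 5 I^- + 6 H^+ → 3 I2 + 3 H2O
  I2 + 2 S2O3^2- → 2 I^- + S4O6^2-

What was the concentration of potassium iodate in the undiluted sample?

n(S2O3^2-) = 0.02620 × 0.1303 = 3.414 × 10^-3 mol
n(I2) = n(S2O3^2-)/2 = 1.707 × 10^-3 mol
From the 1:3 ratio, n(IO3^-) in the aliquot = 1/3 × 1.707 × 10^-3 = 5.690 × 10^-4 mol
[IO3^-]_dilute = 5.690 × 10^-4 / 0.02444 = 0.02328 mol/L
[IO3^-]_original = 0.02328 × 100.0/25.01 = 0.09308 mol/L

0.09308 M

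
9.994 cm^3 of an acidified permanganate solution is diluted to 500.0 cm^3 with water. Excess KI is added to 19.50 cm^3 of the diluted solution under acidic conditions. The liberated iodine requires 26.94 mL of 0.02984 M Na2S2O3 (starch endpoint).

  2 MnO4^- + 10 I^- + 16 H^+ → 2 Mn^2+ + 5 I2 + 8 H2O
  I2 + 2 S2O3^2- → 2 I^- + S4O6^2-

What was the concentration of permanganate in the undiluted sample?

0.4125 M

n(S2O3^2-) = 0.02694 × 0.02984 = 8.039 × 10^-4 mol
n(I2) = n(S2O3^2-)/2 = 4.019 × 10^-4 mol
From the 2:5 ratio, n(MnO4^-) in the aliquot = 2/5 × 4.019 × 10^-4 = 1.608 × 10^-4 mol
[MnO4^-]_dilute = 1.608 × 10^-4 / 0.01950 = 0.008245 mol/L
[MnO4^-]_original = 0.008245 × 500.0/9.994 = 0.4125 mol/L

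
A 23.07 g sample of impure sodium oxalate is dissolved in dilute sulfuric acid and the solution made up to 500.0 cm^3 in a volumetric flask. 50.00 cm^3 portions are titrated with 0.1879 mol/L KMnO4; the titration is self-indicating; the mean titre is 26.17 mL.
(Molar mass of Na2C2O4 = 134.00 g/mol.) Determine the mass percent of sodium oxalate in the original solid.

2 MnO4^- + 5 C2O4^2- + 16 H^+ → 2 Mn^2+ + 10 CO2 + 8 H2O
n(KMnO4) per titration = 0.02617 × 0.1879 = 4.917 × 10^-3 mol
From the 5:2 ratio, n(Na2C2O4) in each aliquot = 5/2 × 4.917 × 10^-3 = 0.01229 mol
n(Na2C2O4) in the whole flask = 0.01229 × 500.0/50.00 = 0.1229 mol
mass of Na2C2O4 = 0.1229 × 134.00 = 16.47 g
% Na2C2O4 = 16.47 / 23.07 × 100 = 71.40 %

71.40 %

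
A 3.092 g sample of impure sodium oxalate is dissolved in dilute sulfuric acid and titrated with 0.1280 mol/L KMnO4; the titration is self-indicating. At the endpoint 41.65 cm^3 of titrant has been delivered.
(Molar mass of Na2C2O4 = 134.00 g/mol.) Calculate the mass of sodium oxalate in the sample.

1.786 g

2 MnO4^- + 5 C2O4^2- + 16 H^+ → 2 Mn^2+ + 10 CO2 + 8 H2O
n(KMnO4) = 0.04165 L × 0.1280 mol/L = 5.331 × 10^-3 mol
From the 5:2 ratio, n(Na2C2O4) = 5/2 × 5.331 × 10^-3 = 0.01333 mol
mass of Na2C2O4 = 0.01333 × 134.00 g/mol = 1.786 g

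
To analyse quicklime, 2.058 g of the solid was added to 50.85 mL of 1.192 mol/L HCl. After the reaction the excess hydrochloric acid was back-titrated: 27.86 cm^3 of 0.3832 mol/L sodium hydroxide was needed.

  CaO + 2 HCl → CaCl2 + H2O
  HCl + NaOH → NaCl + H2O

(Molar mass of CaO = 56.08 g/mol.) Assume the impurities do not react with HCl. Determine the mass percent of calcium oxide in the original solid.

n(HCl) added = 0.05085 × 1.192 = 0.06061 mol
n(NaOH) used in back-titration = 0.02786 × 0.3832 = 0.01068 mol
n(HCl) left over = 0.01068 mol (1:1 ratio)
n(HCl) consumed by analyte = 0.06061 − 0.01068 = 0.04994 mol
From the 1:2 ratio, n(CaO) = 1/2 × 0.04994 = 0.02497 mol
mass of CaO = 0.02497 × 56.08 = 1.400 g
% CaO = 1.400 / 2.058 × 100 = 68.04 %

68.04 %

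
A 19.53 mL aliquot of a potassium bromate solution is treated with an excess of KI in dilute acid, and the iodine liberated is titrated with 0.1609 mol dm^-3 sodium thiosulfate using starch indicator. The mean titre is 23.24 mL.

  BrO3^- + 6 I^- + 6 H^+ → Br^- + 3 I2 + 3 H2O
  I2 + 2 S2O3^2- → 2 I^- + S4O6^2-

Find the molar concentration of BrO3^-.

n(S2O3^2-) = 0.02324 × 0.1609 = 3.739 × 10^-3 mol
n(I2) = n(S2O3^2-)/2 = 1.870 × 10^-3 mol
From the 1:3 ratio, n(BrO3^-) in the aliquot = 1/3 × 1.870 × 10^-3 = 6.232 × 10^-4 mol
[BrO3^-] = 6.232 × 10^-4 / 0.01953 = 0.03191 mol/L

0.03191 mol/L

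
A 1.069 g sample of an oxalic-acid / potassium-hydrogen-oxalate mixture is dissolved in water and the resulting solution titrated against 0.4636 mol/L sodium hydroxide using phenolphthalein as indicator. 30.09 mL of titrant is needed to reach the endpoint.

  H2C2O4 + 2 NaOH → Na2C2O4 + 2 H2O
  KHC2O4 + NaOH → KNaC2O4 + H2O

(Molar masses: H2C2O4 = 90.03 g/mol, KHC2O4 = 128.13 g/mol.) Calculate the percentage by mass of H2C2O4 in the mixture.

36.40 %

n(NaOH) = 0.03009 × 0.4636 = 0.01395 mol
Let x = n(H2C2O4), y = n(KHC2O4).
Titrant: 2x + 1y = 0.01395;  mass: 90.03x + 128.13y = 1.069
Solving, x = 4.322 × 10^-3 mol, y = 5.307 × 10^-3 mol
mass of H2C2O4 = 4.322 × 10^-3 × 90.03 = 0.3891 g
% H2C2O4 = 0.3891 / 1.069 × 100 = 36.40 %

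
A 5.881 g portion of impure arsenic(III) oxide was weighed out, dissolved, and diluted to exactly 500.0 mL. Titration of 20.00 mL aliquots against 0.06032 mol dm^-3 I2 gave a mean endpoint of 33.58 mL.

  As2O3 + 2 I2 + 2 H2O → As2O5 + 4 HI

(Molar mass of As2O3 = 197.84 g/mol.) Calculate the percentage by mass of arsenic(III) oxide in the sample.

85.18 %

n(I2) per titration = 0.03358 × 0.06032 = 2.026 × 10^-3 mol
From the 1:2 ratio, n(As2O3) in each aliquot = 1/2 × 2.026 × 10^-3 = 1.013 × 10^-3 mol
n(As2O3) in the whole flask = 1.013 × 10^-3 × 500.0/20.00 = 0.02532 mol
mass of As2O3 = 0.02532 × 197.84 = 5.009 g
% As2O3 = 5.009 / 5.881 × 100 = 85.18 %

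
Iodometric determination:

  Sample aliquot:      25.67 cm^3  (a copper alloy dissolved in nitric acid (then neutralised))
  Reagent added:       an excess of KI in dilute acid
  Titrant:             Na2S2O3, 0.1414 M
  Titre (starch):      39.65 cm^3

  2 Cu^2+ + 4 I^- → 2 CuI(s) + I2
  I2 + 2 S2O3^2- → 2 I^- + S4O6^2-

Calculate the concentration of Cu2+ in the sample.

n(S2O3^2-) = 0.03965 × 0.1414 = 5.607 × 10^-3 mol
n(I2) = n(S2O3^2-)/2 = 2.803 × 10^-3 mol
From the 2:1 ratio, n(Cu2+) in the aliquot = 2/1 × 2.803 × 10^-3 = 5.607 × 10^-3 mol
[Cu2+] = 5.607 × 10^-3 / 0.02567 = 0.2184 mol/L

0.2184 M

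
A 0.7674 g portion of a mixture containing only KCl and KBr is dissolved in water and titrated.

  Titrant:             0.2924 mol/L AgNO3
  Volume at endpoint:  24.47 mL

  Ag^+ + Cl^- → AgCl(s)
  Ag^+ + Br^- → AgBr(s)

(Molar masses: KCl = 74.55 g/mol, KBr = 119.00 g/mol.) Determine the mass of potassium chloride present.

n(AgNO3) = 0.02447 × 0.2924 = 7.155 × 10^-3 mol
Let x = n(KCl), y = n(KBr).
Titrant: 1x + 1y = 7.155 × 10^-3;  mass: 74.55x + 119.00y = 0.7674
Solving, x = 1.891 × 10^-3 mol, y = 5.264 × 10^-3 mol
mass of KCl = 1.891 × 10^-3 × 74.55 = 0.1410 g

0.1410 g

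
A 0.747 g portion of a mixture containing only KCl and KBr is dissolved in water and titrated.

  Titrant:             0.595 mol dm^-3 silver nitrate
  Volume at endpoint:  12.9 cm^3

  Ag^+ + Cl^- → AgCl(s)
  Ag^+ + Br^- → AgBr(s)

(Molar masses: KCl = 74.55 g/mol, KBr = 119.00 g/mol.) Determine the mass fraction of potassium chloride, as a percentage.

n(AgNO3) = 0.0129 × 0.595 = 7.68 × 10^-3 mol
Let x = n(KCl), y = n(KBr).
Titrant: 1x + 1y = 7.68 × 10^-3;  mass: 74.55x + 119.00y = 0.747
Solving, x = 3.74 × 10^-3 mol, y = 3.93 × 10^-3 mol
mass of KCl = 3.74 × 10^-3 × 74.55 = 0.279 g
% KCl = 0.279 / 0.747 × 100 = 37.4 %

37.4 %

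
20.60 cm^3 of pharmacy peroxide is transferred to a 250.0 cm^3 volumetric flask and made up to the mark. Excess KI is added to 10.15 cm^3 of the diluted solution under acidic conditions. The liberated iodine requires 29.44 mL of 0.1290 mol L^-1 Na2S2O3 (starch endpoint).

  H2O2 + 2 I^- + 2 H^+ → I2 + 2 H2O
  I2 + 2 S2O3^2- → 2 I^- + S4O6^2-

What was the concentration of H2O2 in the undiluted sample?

n(S2O3^2-) = 0.02944 × 0.1290 = 3.798 × 10^-3 mol
n(I2) = n(S2O3^2-)/2 = 1.899 × 10^-3 mol
n(H2O2) in the aliquot = 1.899 × 10^-3 mol (1:1 ratio)
[H2O2]_dilute = 1.899 × 10^-3 / 0.01015 = 0.1871 mol/L
[H2O2]_original = 0.1871 × 250.0/20.60 = 2.270 mol/L

2.270 mol/L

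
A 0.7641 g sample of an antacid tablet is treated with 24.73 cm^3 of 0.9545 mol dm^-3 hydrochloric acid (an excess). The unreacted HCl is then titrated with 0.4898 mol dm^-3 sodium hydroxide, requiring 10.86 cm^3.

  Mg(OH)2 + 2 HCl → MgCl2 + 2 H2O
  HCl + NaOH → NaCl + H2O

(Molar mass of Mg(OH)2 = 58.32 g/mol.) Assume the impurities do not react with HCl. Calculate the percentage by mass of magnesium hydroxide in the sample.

69.78 %

n(HCl) added = 0.02473 × 0.9545 = 0.02360 mol
n(NaOH) used in back-titration = 0.01086 × 0.4898 = 5.319 × 10^-3 mol
n(HCl) left over = 5.319 × 10^-3 mol (1:1 ratio)
n(HCl) consumed by analyte = 0.02360 − 5.319 × 10^-3 = 0.01829 mol
From the 1:2 ratio, n(Mg(OH)2) = 1/2 × 0.01829 = 9.143 × 10^-3 mol
mass of Mg(OH)2 = 9.143 × 10^-3 × 58.32 = 0.5332 g
% Mg(OH)2 = 0.5332 / 0.7641 × 100 = 69.78 %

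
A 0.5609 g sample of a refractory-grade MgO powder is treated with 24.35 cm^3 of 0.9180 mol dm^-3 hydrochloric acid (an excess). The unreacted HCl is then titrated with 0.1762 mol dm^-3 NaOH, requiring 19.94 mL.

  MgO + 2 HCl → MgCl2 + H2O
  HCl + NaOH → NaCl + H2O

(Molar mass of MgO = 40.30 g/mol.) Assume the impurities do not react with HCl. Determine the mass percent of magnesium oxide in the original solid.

n(HCl) added = 0.02435 × 0.9180 = 0.02235 mol
n(NaOH) used in back-titration = 0.01994 × 0.1762 = 3.513 × 10^-3 mol
n(HCl) left over = 3.513 × 10^-3 mol (1:1 ratio)
n(HCl) consumed by analyte = 0.02235 − 3.513 × 10^-3 = 0.01884 mol
From the 1:2 ratio, n(MgO) = 1/2 × 0.01884 = 9.420 × 10^-3 mol
mass of MgO = 9.420 × 10^-3 × 40.30 = 0.3796 g
% MgO = 0.3796 / 0.5609 × 100 = 67.68 %

67.68 %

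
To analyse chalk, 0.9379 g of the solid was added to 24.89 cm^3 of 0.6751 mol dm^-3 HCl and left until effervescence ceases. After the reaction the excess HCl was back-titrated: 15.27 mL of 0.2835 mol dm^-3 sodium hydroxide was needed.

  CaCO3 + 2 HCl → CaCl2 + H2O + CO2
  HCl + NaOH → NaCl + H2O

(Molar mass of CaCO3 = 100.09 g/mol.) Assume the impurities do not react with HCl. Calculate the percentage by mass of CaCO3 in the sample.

66.56 %

n(HCl) added = 0.02489 × 0.6751 = 0.01680 mol
n(NaOH) used in back-titration = 0.01527 × 0.2835 = 4.329 × 10^-3 mol
n(HCl) left over = 4.329 × 10^-3 mol (1:1 ratio)
n(HCl) consumed by analyte = 0.01680 − 4.329 × 10^-3 = 0.01247 mol
From the 1:2 ratio, n(CaCO3) = 1/2 × 0.01247 = 6.237 × 10^-3 mol
mass of CaCO3 = 6.237 × 10^-3 × 100.09 = 0.6243 g
% CaCO3 = 0.6243 / 0.9379 × 100 = 66.56 %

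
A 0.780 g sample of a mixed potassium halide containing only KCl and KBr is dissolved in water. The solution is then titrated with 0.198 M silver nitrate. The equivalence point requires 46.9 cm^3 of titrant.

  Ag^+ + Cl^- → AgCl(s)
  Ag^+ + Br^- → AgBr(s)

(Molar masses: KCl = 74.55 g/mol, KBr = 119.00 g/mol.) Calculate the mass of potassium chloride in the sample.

0.545 g

n(AgNO3) = 0.0469 × 0.198 = 9.29 × 10^-3 mol
Let x = n(KCl), y = n(KBr).
Titrant: 1x + 1y = 9.29 × 10^-3;  mass: 74.55x + 119.00y = 0.780
Solving, x = 7.31 × 10^-3 mol, y = 1.97 × 10^-3 mol
mass of KCl = 7.31 × 10^-3 × 74.55 = 0.545 g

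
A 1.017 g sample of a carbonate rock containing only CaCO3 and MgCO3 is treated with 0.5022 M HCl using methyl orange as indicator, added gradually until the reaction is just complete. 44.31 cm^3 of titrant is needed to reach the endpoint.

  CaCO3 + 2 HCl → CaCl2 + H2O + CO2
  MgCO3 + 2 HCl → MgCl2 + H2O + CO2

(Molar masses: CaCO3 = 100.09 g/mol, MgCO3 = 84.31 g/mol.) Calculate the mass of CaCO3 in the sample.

n(HCl) = 0.04431 × 0.5022 = 0.02225 mol
Let x = n(CaCO3), y = n(MgCO3).
Titrant: 2x + 2y = 0.02225;  mass: 100.09x + 84.31y = 1.017
Solving, x = 5.003 × 10^-3 mol, y = 6.123 × 10^-3 mol
mass of CaCO3 = 5.003 × 10^-3 × 100.09 = 0.5007 g

0.5007 g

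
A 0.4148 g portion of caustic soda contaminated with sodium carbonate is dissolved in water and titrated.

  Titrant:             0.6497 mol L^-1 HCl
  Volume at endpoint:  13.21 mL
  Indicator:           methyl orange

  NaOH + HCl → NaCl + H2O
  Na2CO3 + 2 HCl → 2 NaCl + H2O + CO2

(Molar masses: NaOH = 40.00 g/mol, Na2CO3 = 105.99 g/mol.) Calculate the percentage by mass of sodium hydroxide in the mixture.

29.71 %

n(HCl) = 0.01321 × 0.6497 = 8.583 × 10^-3 mol
Let x = n(NaOH), y = n(Na2CO3).
Titrant: 1x + 2y = 8.583 × 10^-3;  mass: 40.00x + 105.99y = 0.4148
Solving, x = 3.081 × 10^-3 mol, y = 2.751 × 10^-3 mol
mass of NaOH = 3.081 × 10^-3 × 40.00 = 0.1232 g
% NaOH = 0.1232 / 0.4148 × 100 = 29.71 %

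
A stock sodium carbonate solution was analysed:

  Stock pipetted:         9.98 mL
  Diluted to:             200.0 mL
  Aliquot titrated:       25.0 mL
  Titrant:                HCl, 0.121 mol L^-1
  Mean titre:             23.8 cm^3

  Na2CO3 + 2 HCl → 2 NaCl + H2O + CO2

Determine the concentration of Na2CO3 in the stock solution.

1.15 mol/L

n(HCl) = 0.0238 × 0.121 = 2.88 × 10^-3 mol
From the 1:2 ratio, n(Na2CO3) in the aliquot = 1/2 × 2.88 × 10^-3 = 1.44 × 10^-3 mol
[Na2CO3]_dilute = 1.44 × 10^-3 / 0.0250 = 0.0576 mol/L
Dilution factor = 200.0 / 9.98 = 20.04
[Na2CO3]_stock = 0.0576 × 20.04 = 1.15 mol/L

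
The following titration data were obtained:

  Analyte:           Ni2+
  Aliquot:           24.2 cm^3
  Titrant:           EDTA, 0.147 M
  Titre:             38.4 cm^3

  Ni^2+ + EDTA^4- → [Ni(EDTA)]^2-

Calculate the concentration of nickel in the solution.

n(EDTA) = 0.0384 L × 0.147 mol/L = 5.64 × 10^-3 mol
n(Ni2+) = 5.64 × 10^-3 mol (1:1 mole ratio)
[Ni2+] = 5.64 × 10^-3 mol / 0.0242 L = 0.233 mol/L

0.233 M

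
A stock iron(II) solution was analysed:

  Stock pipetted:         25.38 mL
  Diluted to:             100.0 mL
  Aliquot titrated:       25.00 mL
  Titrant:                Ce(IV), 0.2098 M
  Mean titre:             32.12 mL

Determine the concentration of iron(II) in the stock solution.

Ce^4+ + Fe^2+ → Ce^3+ + Fe^3+
n(Ce4+) = 0.03212 × 0.2098 = 6.739 × 10^-3 mol
n(Fe2+) in the aliquot = 6.739 × 10^-3 mol (1:1 ratio)
[Fe2+]_dilute = 6.739 × 10^-3 / 0.02500 = 0.2696 mol/L
Dilution factor = 100.0 / 25.38 = 3.940
[Fe2+]_stock = 0.2696 × 3.940 = 1.062 mol/L

1.062 M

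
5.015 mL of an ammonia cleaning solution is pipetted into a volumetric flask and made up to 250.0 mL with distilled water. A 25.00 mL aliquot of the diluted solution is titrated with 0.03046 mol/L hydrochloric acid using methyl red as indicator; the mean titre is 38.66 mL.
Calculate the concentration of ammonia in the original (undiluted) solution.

NH3 + HCl → NH4Cl
n(HCl) = 0.03866 × 0.03046 = 1.178 × 10^-3 mol
n(NH3) in the aliquot = 1.178 × 10^-3 mol (1:1 ratio)
[NH3]_dilute = 1.178 × 10^-3 / 0.02500 = 0.04710 mol/L
Dilution factor = 250.0 / 5.015 = 49.85
[NH3]_stock = 0.04710 × 49.85 = 2.348 mol/L

2.348 mol/L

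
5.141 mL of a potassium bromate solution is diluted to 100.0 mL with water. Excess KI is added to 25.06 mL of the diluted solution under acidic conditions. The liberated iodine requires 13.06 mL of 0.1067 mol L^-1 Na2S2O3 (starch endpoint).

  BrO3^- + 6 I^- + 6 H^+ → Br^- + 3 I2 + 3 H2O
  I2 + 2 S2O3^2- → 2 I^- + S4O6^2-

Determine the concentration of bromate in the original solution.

0.1803 mol/L

n(S2O3^2-) = 0.01306 × 0.1067 = 1.394 × 10^-3 mol
n(I2) = n(S2O3^2-)/2 = 6.968 × 10^-4 mol
From the 1:3 ratio, n(BrO3^-) in the aliquot = 1/3 × 6.968 × 10^-4 = 2.323 × 10^-4 mol
[BrO3^-]_dilute = 2.323 × 10^-4 / 0.02506 = 0.009268 mol/L
[BrO3^-]_original = 0.009268 × 100.0/5.141 = 0.1803 mol/L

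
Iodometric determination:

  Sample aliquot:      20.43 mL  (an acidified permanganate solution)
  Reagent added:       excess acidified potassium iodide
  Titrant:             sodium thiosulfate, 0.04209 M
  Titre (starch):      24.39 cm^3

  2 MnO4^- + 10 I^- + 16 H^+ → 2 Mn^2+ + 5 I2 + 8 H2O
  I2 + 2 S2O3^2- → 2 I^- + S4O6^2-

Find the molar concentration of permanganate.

0.01005 M

n(S2O3^2-) = 0.02439 × 0.04209 = 1.027 × 10^-3 mol
n(I2) = n(S2O3^2-)/2 = 5.133 × 10^-4 mol
From the 2:5 ratio, n(MnO4^-) in the aliquot = 2/5 × 5.133 × 10^-4 = 2.053 × 10^-4 mol
[MnO4^-] = 2.053 × 10^-4 / 0.02043 = 0.01005 mol/L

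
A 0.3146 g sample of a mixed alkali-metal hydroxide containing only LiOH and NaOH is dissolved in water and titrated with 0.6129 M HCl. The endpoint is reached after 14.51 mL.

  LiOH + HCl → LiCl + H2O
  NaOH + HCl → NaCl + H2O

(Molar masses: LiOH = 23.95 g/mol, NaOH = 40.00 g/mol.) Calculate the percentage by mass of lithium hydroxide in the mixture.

19.51 %

n(HCl) = 0.01451 × 0.6129 = 8.893 × 10^-3 mol
Let x = n(LiOH), y = n(NaOH).
Titrant: 1x + 1y = 8.893 × 10^-3;  mass: 23.95x + 40.00y = 0.3146
Solving, x = 2.562 × 10^-3 mol, y = 6.331 × 10^-3 mol
mass of LiOH = 2.562 × 10^-3 × 23.95 = 0.06137 g
% LiOH = 0.06137 / 0.3146 × 100 = 19.51 %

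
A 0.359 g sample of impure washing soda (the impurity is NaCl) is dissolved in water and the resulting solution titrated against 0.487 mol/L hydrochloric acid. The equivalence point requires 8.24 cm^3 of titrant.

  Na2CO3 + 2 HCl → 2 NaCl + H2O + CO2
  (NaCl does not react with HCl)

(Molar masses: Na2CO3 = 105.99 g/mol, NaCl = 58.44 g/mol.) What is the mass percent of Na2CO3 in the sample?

59.2 %

n(HCl) = 0.00824 × 0.487 = 4.01 × 10^-3 mol
Let x = n(Na2CO3), y = n(NaCl).
Titrant: 2x = 4.01 × 10^-3;  mass: 105.99x + 58.44y = 0.359
Solving, x = 2.01 × 10^-3 mol, y = 2.50 × 10^-3 mol
mass of Na2CO3 = 2.01 × 10^-3 × 105.99 = 0.213 g
% Na2CO3 = 0.213 / 0.359 × 100 = 59.2 %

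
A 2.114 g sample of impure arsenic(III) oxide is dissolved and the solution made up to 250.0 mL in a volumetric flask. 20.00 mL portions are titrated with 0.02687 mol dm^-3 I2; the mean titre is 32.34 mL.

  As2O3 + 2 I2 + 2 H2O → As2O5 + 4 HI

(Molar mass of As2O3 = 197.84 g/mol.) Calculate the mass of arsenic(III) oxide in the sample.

1.074 g

n(I2) per titration = 0.03234 × 0.02687 = 8.690 × 10^-4 mol
From the 1:2 ratio, n(As2O3) in each aliquot = 1/2 × 8.690 × 10^-4 = 4.345 × 10^-4 mol
n(As2O3) in the whole flask = 4.345 × 10^-4 × 250.0/20.00 = 5.431 × 10^-3 mol
mass of As2O3 = 5.431 × 10^-3 × 197.84 = 1.074 g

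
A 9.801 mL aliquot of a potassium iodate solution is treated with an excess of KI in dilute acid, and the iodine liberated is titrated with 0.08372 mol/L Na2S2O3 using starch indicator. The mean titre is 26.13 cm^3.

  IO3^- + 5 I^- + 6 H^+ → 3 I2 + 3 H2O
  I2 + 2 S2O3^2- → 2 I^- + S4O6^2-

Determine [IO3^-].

0.03720 mol/L

n(S2O3^2-) = 0.02613 × 0.08372 = 2.188 × 10^-3 mol
n(I2) = n(S2O3^2-)/2 = 1.094 × 10^-3 mol
From the 1:3 ratio, n(IO3^-) in the aliquot = 1/3 × 1.094 × 10^-3 = 3.646 × 10^-4 mol
[IO3^-] = 3.646 × 10^-4 / 0.009801 = 0.03720 mol/L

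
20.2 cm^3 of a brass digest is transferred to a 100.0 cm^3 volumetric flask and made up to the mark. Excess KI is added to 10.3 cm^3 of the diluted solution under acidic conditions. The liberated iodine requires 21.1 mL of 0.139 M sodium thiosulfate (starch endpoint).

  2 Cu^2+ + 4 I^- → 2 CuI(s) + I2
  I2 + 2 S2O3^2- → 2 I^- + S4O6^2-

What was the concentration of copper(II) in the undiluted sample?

1.41 M

n(S2O3^2-) = 0.0211 × 0.139 = 2.93 × 10^-3 mol
n(I2) = n(S2O3^2-)/2 = 1.47 × 10^-3 mol
From the 2:1 ratio, n(Cu2+) in the aliquot = 2/1 × 1.47 × 10^-3 = 2.93 × 10^-3 mol
[Cu2+]_dilute = 2.93 × 10^-3 / 0.0103 = 0.285 mol/L
[Cu2+]_original = 0.285 × 100.0/20.2 = 1.41 mol/L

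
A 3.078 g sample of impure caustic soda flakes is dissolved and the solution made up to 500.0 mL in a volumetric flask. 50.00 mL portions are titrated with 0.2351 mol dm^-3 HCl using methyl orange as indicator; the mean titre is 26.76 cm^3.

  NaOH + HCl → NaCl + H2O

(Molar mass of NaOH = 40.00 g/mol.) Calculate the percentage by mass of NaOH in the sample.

n(HCl) per titration = 0.02676 × 0.2351 = 6.291 × 10^-3 mol
n(NaOH) in each aliquot = 6.291 × 10^-3 mol (1:1 ratio)
n(NaOH) in the whole flask = 6.291 × 10^-3 × 500.0/50.00 = 0.06291 mol
mass of NaOH = 0.06291 × 40.00 = 2.517 g
% NaOH = 2.517 / 3.078 × 100 = 81.76 %

81.76 %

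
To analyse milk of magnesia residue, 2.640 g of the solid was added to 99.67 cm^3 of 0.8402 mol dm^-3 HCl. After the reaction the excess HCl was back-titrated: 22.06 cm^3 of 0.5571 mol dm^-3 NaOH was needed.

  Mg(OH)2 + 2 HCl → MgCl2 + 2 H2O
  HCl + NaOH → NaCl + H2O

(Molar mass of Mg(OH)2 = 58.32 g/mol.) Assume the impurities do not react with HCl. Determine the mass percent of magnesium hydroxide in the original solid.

78.92 %

n(HCl) added = 0.09967 × 0.8402 = 0.08374 mol
n(NaOH) used in back-titration = 0.02206 × 0.5571 = 0.01229 mol
n(HCl) left over = 0.01229 mol (1:1 ratio)
n(HCl) consumed by analyte = 0.08374 − 0.01229 = 0.07145 mol
From the 1:2 ratio, n(Mg(OH)2) = 1/2 × 0.07145 = 0.03573 mol
mass of Mg(OH)2 = 0.03573 × 58.32 = 2.084 g
% Mg(OH)2 = 2.084 / 2.640 × 100 = 78.92 %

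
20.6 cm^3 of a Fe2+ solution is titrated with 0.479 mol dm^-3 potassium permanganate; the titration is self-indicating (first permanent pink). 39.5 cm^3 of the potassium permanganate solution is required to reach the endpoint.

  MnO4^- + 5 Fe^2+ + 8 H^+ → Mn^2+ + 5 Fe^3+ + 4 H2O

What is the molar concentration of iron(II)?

4.59 mol/L

n(KMnO4) = 0.0395 L × 0.479 mol/L = 0.0189 mol
From the 5:1 mole ratio, n(Fe2+) = 5/1 × 0.0189 = 0.0946 mol
[Fe2+] = 0.0946 mol / 0.0206 L = 4.59 mol/L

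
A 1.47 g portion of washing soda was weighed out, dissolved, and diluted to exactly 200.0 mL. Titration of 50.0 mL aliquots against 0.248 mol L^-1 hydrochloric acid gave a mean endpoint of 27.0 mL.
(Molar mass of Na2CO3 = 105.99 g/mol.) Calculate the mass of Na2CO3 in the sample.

Na2CO3 + 2 HCl → 2 NaCl + H2O + CO2
n(HCl) per titration = 0.0270 × 0.248 = 6.70 × 10^-3 mol
From the 1:2 ratio, n(Na2CO3) in each aliquot = 1/2 × 6.70 × 10^-3 = 3.35 × 10^-3 mol
n(Na2CO3) in the whole flask = 3.35 × 10^-3 × 200.0/50.0 = 0.0134 mol
mass of Na2CO3 = 0.0134 × 105.99 = 1.42 g

1.42 g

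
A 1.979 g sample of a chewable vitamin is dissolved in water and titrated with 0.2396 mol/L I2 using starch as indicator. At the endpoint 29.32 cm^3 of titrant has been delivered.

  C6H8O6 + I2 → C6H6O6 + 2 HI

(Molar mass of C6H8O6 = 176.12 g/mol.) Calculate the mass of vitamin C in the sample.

1.237 g

n(I2) = 0.02932 L × 0.2396 mol/L = 7.025 × 10^-3 mol
n(C6H8O6) = 7.025 × 10^-3 mol (1:1 ratio)
mass of C6H8O6 = 7.025 × 10^-3 × 176.12 g/mol = 1.237 g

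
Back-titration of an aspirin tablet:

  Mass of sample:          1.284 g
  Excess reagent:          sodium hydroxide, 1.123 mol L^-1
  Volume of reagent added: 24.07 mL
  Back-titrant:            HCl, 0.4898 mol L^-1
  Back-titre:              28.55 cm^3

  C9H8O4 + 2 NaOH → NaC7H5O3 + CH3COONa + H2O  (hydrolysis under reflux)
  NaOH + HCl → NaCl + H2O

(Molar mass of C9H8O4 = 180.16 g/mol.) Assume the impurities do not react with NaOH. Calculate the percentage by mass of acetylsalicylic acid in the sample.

n(NaOH) added = 0.02407 × 1.123 = 0.02703 mol
n(HCl) used in back-titration = 0.02855 × 0.4898 = 0.01398 mol
n(NaOH) left over = 0.01398 mol (1:1 ratio)
n(NaOH) consumed by analyte = 0.02703 − 0.01398 = 0.01305 mol
From the 1:2 ratio, n(C9H8O4) = 1/2 × 0.01305 = 6.523 × 10^-3 mol
mass of C9H8O4 = 6.523 × 10^-3 × 180.16 = 1.175 g
% C9H8O4 = 1.175 / 1.284 × 100 = 91.53 %

91.53 %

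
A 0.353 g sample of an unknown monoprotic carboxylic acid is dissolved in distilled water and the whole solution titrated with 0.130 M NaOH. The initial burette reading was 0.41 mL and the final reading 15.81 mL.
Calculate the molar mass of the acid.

176 g/mol

n(NaOH) = 0.0154 L × 0.130 mol/L = 2.00 × 10^-3 mol
n(HA) = 2.00 × 10^-3 mol (1:1 ratio)
M = m / n = 0.353 g / 2.00 × 10^-3 mol = 176 g/mol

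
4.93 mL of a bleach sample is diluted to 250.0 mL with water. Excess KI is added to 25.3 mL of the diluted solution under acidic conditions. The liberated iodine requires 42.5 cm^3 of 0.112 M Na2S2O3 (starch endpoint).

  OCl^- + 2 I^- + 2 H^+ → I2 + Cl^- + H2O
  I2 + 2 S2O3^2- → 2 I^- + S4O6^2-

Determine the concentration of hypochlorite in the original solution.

n(S2O3^2-) = 0.0425 × 0.112 = 4.76 × 10^-3 mol
n(I2) = n(S2O3^2-)/2 = 2.38 × 10^-3 mol
n(OCl^-) in the aliquot = 2.38 × 10^-3 mol (1:1 ratio)
[OCl^-]_dilute = 2.38 × 10^-3 / 0.0253 = 0.0941 mol/L
[OCl^-]_original = 0.0941 × 250.0/4.93 = 4.77 mol/L

4.77 M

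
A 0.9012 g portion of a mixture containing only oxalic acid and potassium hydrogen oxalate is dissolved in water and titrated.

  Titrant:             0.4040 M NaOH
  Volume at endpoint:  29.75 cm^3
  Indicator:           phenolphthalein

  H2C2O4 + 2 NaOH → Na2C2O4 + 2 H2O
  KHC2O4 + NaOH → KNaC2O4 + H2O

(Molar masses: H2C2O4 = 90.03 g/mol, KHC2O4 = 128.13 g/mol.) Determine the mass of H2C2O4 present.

0.3460 g

n(NaOH) = 0.02975 × 0.4040 = 0.01202 mol
Let x = n(H2C2O4), y = n(KHC2O4).
Titrant: 2x + 1y = 0.01202;  mass: 90.03x + 128.13y = 0.9012
Solving, x = 3.843 × 10^-3 mol, y = 4.333 × 10^-3 mol
mass of H2C2O4 = 3.843 × 10^-3 × 90.03 = 0.3460 g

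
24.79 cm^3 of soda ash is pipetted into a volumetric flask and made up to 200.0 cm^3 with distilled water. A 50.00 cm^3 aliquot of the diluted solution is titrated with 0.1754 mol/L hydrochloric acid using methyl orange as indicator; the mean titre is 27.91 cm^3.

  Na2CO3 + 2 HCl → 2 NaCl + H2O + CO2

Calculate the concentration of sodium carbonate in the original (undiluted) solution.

0.3950 mol/L

n(HCl) = 0.02791 × 0.1754 = 4.895 × 10^-3 mol
From the 1:2 ratio, n(Na2CO3) in the aliquot = 1/2 × 4.895 × 10^-3 = 2.448 × 10^-3 mol
[Na2CO3]_dilute = 2.448 × 10^-3 / 0.05000 = 0.04895 mol/L
Dilution factor = 200.0 / 24.79 = 8.068
[Na2CO3]_stock = 0.04895 × 8.068 = 0.3950 mol/L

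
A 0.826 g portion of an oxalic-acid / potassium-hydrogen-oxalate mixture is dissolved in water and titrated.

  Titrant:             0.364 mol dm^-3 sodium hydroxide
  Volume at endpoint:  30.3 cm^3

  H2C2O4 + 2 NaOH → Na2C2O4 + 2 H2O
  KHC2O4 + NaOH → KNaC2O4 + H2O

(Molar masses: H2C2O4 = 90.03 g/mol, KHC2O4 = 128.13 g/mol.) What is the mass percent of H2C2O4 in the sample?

38.5 %

n(NaOH) = 0.0303 × 0.364 = 0.0110 mol
Let x = n(H2C2O4), y = n(KHC2O4).
Titrant: 2x + 1y = 0.0110;  mass: 90.03x + 128.13y = 0.826
Solving, x = 3.53 × 10^-3 mol, y = 3.96 × 10^-3 mol
mass of H2C2O4 = 3.53 × 10^-3 × 90.03 = 0.318 g
% H2C2O4 = 0.318 / 0.826 × 100 = 38.5 %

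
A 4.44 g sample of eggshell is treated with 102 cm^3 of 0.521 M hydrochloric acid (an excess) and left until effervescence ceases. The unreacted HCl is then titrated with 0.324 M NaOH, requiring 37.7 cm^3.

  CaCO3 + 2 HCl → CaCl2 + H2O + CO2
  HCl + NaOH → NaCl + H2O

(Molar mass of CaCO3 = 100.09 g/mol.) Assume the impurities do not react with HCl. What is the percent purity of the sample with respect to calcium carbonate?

n(HCl) added = 0.102 × 0.521 = 0.0531 mol
n(NaOH) used in back-titration = 0.0377 × 0.324 = 0.0122 mol
n(HCl) left over = 0.0122 mol (1:1 ratio)
n(HCl) consumed by analyte = 0.0531 − 0.0122 = 0.0409 mol
From the 1:2 ratio, n(CaCO3) = 1/2 × 0.0409 = 0.0205 mol
mass of CaCO3 = 0.0205 × 100.09 = 2.05 g
% CaCO3 = 2.05 / 4.44 × 100 = 46.1 %

46.1 %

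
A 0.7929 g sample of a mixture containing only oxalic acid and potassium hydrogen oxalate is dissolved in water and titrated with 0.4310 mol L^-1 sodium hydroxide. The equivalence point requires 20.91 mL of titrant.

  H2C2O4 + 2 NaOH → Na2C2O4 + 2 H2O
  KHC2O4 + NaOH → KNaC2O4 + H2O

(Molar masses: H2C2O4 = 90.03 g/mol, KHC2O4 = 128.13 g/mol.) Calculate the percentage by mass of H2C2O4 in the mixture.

24.72 %

n(NaOH) = 0.02091 × 0.4310 = 9.012 × 10^-3 mol
Let x = n(H2C2O4), y = n(KHC2O4).
Titrant: 2x + 1y = 9.012 × 10^-3;  mass: 90.03x + 128.13y = 0.7929
Solving, x = 2.177 × 10^-3 mol, y = 4.659 × 10^-3 mol
mass of H2C2O4 = 2.177 × 10^-3 × 90.03 = 0.1960 g
% H2C2O4 = 0.1960 / 0.7929 × 100 = 24.72 %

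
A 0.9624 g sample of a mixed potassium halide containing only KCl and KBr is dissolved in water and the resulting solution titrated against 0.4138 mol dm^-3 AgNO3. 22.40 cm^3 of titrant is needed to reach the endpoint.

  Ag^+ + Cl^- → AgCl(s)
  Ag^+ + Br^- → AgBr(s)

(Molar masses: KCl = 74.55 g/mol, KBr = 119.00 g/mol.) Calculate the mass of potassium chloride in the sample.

0.2359 g

n(AgNO3) = 0.02240 × 0.4138 = 9.269 × 10^-3 mol
Let x = n(KCl), y = n(KBr).
Titrant: 1x + 1y = 9.269 × 10^-3;  mass: 74.55x + 119.00y = 0.9624
Solving, x = 3.164 × 10^-3 mol, y = 6.105 × 10^-3 mol
mass of KCl = 3.164 × 10^-3 × 74.55 = 0.2359 g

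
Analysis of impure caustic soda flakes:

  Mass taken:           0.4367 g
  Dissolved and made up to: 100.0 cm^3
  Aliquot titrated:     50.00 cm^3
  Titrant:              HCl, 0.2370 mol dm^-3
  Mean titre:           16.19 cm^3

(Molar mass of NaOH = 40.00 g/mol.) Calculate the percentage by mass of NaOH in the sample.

70.29 %

NaOH + HCl → NaCl + H2O
n(HCl) per titration = 0.01619 × 0.2370 = 3.837 × 10^-3 mol
n(NaOH) in each aliquot = 3.837 × 10^-3 mol (1:1 ratio)
n(NaOH) in the whole flask = 3.837 × 10^-3 × 100.0/50.00 = 7.674 × 10^-3 mol
mass of NaOH = 7.674 × 10^-3 × 40.00 = 0.3070 g
% NaOH = 0.3070 / 0.4367 × 100 = 70.29 %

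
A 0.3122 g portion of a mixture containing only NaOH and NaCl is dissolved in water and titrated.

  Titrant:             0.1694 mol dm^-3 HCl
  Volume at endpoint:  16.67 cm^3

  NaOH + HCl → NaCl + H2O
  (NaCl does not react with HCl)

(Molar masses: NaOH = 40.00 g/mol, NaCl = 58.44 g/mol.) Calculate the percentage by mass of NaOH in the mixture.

36.18 %

n(HCl) = 0.01667 × 0.1694 = 2.824 × 10^-3 mol
Let x = n(NaOH), y = n(NaCl).
Titrant: 1x = 2.824 × 10^-3;  mass: 40.00x + 58.44y = 0.3122
Solving, x = 2.824 × 10^-3 mol, y = 3.409 × 10^-3 mol
mass of NaOH = 2.824 × 10^-3 × 40.00 = 0.1130 g
% NaOH = 0.1130 / 0.3122 × 100 = 36.18 %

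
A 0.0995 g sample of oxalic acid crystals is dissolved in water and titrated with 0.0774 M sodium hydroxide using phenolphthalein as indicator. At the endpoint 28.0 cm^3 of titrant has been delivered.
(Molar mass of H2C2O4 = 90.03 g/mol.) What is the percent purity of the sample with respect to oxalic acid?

98.0 %

H2C2O4 + 2 NaOH → Na2C2O4 + 2 H2O
n(NaOH) = 0.0280 L × 0.0774 mol/L = 2.17 × 10^-3 mol
From the 1:2 ratio, n(H2C2O4) = 1/2 × 2.17 × 10^-3 = 1.08 × 10^-3 mol
mass of H2C2O4 = 1.08 × 10^-3 × 90.03 g/mol = 0.0976 g
% H2C2O4 = 0.0976 / 0.0995 × 100 = 98.0 %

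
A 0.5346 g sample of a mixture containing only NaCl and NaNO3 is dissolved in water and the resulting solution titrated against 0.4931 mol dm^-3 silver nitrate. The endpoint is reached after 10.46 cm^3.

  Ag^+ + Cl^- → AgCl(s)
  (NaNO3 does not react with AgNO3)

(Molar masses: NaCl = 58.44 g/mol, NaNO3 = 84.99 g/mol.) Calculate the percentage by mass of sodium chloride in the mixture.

56.38 %

n(AgNO3) = 0.01046 × 0.4931 = 5.158 × 10^-3 mol
Let x = n(NaCl), y = n(NaNO3).
Titrant: 1x = 5.158 × 10^-3;  mass: 58.44x + 84.99y = 0.5346
Solving, x = 5.158 × 10^-3 mol, y = 2.744 × 10^-3 mol
mass of NaCl = 5.158 × 10^-3 × 58.44 = 0.3014 g
% NaCl = 0.3014 / 0.5346 × 100 = 56.38 %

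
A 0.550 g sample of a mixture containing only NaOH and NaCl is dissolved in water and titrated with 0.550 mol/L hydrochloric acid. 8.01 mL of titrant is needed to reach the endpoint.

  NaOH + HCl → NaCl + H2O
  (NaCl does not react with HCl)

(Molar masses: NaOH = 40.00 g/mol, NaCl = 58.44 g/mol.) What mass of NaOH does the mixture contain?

n(HCl) = 0.00801 × 0.550 = 4.41 × 10^-3 mol
Let x = n(NaOH), y = n(NaCl).
Titrant: 1x = 4.41 × 10^-3;  mass: 40.00x + 58.44y = 0.550
Solving, x = 4.41 × 10^-3 mol, y = 6.40 × 10^-3 mol
mass of NaOH = 4.41 × 10^-3 × 40.00 = 0.176 g

0.176 g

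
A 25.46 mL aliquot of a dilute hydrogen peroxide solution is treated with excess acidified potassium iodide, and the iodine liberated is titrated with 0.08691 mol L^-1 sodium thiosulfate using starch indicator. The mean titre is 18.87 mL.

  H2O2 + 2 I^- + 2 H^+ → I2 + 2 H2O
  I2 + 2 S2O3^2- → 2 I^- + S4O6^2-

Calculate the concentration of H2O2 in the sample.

n(S2O3^2-) = 0.01887 × 0.08691 = 1.640 × 10^-3 mol
n(I2) = n(S2O3^2-)/2 = 8.200 × 10^-4 mol
n(H2O2) in the aliquot = 8.200 × 10^-4 mol (1:1 ratio)
[H2O2] = 8.200 × 10^-4 / 0.02546 = 0.03221 mol/L

0.03221 mol/L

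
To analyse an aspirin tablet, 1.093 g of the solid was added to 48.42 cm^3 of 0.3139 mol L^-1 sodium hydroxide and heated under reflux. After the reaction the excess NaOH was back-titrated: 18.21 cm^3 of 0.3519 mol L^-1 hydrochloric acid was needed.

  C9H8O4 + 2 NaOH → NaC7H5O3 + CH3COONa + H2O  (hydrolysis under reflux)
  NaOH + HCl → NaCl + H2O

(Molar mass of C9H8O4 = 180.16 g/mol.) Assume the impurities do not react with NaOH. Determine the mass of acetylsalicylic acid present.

n(NaOH) added = 0.04842 × 0.3139 = 0.01520 mol
n(HCl) used in back-titration = 0.01821 × 0.3519 = 6.408 × 10^-3 mol
n(NaOH) left over = 6.408 × 10^-3 mol (1:1 ratio)
n(NaOH) consumed by analyte = 0.01520 − 6.408 × 10^-3 = 8.791 × 10^-3 mol
From the 1:2 ratio, n(C9H8O4) = 1/2 × 8.791 × 10^-3 = 4.395 × 10^-3 mol
mass of C9H8O4 = 4.395 × 10^-3 × 180.16 = 0.7919 g

0.7919 g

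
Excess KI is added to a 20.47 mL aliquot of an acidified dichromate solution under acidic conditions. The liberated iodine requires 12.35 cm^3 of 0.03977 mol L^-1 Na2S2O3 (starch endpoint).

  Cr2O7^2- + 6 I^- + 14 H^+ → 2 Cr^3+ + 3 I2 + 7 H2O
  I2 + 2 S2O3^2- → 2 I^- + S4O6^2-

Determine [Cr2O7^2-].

0.003999 mol/L

n(S2O3^2-) = 0.01235 × 0.03977 = 4.912 × 10^-4 mol
n(I2) = n(S2O3^2-)/2 = 2.456 × 10^-4 mol
From the 1:3 ratio, n(Cr2O7^2-) in the aliquot = 1/3 × 2.456 × 10^-4 = 8.186 × 10^-5 mol
[Cr2O7^2-] = 8.186 × 10^-5 / 0.02047 = 0.003999 mol/L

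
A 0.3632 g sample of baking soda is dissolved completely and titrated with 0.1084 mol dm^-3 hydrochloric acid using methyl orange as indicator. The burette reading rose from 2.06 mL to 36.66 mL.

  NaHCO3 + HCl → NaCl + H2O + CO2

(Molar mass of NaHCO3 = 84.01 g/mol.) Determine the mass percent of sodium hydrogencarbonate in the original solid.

86.75 %

n(HCl) = 0.03460 L × 0.1084 mol/L = 3.751 × 10^-3 mol
n(NaHCO3) = 3.751 × 10^-3 mol (1:1 ratio)
mass of NaHCO3 = 3.751 × 10^-3 × 84.01 g/mol = 0.3151 g
% NaHCO3 = 0.3151 / 0.3632 × 100 = 86.75 %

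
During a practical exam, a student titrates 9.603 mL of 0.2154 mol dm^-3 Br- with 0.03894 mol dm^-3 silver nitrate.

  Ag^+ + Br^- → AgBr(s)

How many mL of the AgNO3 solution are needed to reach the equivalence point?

n(Br-) = 0.009603 L × 0.2154 mol/L = 2.068 × 10^-3 mol
n(AgNO3) = 2.068 × 10^-3 mol (1:1 stoichiometry)
V(AgNO3) = 2.068 × 10^-3 mol / 0.03894 mol/L = 0.05312 L = 53.12 mL

53.12 mL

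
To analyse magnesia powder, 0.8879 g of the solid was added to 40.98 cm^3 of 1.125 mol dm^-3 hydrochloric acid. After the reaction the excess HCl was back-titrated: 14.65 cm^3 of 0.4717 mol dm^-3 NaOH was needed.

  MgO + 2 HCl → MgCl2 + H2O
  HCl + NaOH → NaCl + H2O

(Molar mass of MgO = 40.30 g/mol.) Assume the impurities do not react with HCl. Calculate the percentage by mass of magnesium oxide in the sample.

88.94 %

n(HCl) added = 0.04098 × 1.125 = 0.04610 mol
n(NaOH) used in back-titration = 0.01465 × 0.4717 = 6.910 × 10^-3 mol
n(HCl) left over = 6.910 × 10^-3 mol (1:1 ratio)
n(HCl) consumed by analyte = 0.04610 − 6.910 × 10^-3 = 0.03919 mol
From the 1:2 ratio, n(MgO) = 1/2 × 0.03919 = 0.01960 mol
mass of MgO = 0.01960 × 40.30 = 0.7897 g
% MgO = 0.7897 / 0.8879 × 100 = 88.94 %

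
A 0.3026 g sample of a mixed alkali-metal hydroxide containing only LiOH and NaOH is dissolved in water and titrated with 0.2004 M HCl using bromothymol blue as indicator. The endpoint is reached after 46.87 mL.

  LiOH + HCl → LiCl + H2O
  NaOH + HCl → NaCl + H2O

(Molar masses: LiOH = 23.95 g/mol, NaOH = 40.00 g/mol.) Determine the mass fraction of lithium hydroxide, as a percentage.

36.05 %

n(HCl) = 0.04687 × 0.2004 = 9.393 × 10^-3 mol
Let x = n(LiOH), y = n(NaOH).
Titrant: 1x + 1y = 9.393 × 10^-3;  mass: 23.95x + 40.00y = 0.3026
Solving, x = 4.555 × 10^-3 mol, y = 4.838 × 10^-3 mol
mass of LiOH = 4.555 × 10^-3 × 23.95 = 0.1091 g
% LiOH = 0.1091 / 0.3026 × 100 = 36.05 %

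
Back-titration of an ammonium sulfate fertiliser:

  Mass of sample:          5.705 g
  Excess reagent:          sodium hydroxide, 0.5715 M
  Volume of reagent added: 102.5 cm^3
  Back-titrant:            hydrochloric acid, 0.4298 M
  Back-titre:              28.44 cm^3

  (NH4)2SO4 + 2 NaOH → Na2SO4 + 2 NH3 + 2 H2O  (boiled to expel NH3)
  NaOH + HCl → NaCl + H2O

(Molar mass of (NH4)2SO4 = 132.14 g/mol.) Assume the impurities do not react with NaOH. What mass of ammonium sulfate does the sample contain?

3.063 g

n(NaOH) added = 0.1025 × 0.5715 = 0.05858 mol
n(HCl) used in back-titration = 0.02844 × 0.4298 = 0.01222 mol
n(NaOH) left over = 0.01222 mol (1:1 ratio)
n(NaOH) consumed by analyte = 0.05858 − 0.01222 = 0.04636 mol
From the 1:2 ratio, n((NH4)2SO4) = 1/2 × 0.04636 = 0.02318 mol
mass of (NH4)2SO4 = 0.02318 × 132.14 = 3.063 g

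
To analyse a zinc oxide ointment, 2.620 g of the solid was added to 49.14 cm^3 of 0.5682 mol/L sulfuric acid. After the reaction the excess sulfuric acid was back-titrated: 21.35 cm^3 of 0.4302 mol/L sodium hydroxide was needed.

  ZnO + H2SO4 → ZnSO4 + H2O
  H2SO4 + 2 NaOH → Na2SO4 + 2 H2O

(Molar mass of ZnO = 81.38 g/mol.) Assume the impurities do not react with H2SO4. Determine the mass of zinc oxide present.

1.899 g

n(H2SO4) added = 0.04914 × 0.5682 = 0.02792 mol
n(NaOH) used in back-titration = 0.02135 × 0.4302 = 9.185 × 10^-3 mol
From the 1:2 ratio, n(H2SO4) left over = 1/2 × 9.185 × 10^-3 = 4.592 × 10^-3 mol
n(H2SO4) consumed by analyte = 0.02792 − 4.592 × 10^-3 = 0.02333 mol
n(ZnO) = 0.02333 mol (1:1 ratio)
mass of ZnO = 0.02333 × 81.38 = 1.899 g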